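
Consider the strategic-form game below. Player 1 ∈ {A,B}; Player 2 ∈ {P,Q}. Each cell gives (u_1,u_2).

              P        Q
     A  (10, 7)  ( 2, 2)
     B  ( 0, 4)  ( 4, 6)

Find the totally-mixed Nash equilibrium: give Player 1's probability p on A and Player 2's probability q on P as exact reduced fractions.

p=2/7, q=1/6

P1 indiff ⇒ q·10+(1-q)·2 = q·0+(1-q)·4 ⇒ q(10) = (1-q)(2) ⇒ q = 1/6
P2 indiff ⇒ p·7+(1-p)·4 = p·2+(1-p)·6 ⇒ p(5) = (1-p)(2) ⇒ p = 2/7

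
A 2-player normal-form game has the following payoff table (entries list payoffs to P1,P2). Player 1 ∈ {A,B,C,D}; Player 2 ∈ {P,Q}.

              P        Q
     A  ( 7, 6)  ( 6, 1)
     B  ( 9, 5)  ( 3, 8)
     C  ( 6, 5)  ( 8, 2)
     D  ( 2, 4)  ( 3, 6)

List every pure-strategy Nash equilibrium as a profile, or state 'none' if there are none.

Equilibria: none

(A,P): not NE [P1→B gives 9>7]
(A,Q): not NE [P1→C gives 8>6; P2→P gives 6>1]
(B,P): not NE [P2→Q gives 8>5]
(B,Q): not NE [P1→C gives 8>3]
(C,P): not NE [P1→B gives 9>6]
(C,Q): not NE [P2→P gives 5>2]
(D,P): not NE [P1→B gives 9>2; P2→Q gives 6>4]
(D,Q): not NE [P1→C gives 8>3]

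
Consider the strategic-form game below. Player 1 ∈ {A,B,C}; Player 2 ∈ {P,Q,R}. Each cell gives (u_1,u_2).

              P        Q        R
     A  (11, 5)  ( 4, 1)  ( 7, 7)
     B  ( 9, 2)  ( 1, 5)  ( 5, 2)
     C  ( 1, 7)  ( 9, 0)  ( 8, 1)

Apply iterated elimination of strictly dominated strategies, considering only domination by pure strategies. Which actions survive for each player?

P1 drop B (A beats it: P:11>9 Q:4>1 R:7>5)
P2 drop Q (P beats it: A:5>1 C:7>0)
P1→{A,C} P2→{P,R}

Remaining: P1:{A,C} P2:{P,R}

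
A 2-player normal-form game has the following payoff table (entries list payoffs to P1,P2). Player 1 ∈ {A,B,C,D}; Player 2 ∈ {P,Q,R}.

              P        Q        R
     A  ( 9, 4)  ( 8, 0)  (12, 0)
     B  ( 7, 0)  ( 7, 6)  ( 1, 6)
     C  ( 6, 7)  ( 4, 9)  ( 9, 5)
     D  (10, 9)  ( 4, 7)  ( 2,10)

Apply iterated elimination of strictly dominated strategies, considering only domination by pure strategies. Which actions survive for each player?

Survivors P1:{A,D} P2:{P,R}

P1 drop B (A beats it: P:9>7 Q:8>7 R:12>1)
P1 drop C (A beats it: P:9>6 Q:8>4 R:12>9)
P2 drop Q (P beats it: A:4>0 D:9>7)
P1→{A,D} P2→{P,R}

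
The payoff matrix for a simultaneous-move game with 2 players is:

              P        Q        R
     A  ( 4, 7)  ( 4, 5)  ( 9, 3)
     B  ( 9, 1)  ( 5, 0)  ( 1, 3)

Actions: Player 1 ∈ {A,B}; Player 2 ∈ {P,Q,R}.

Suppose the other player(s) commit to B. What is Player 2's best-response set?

argmax u_2 = {R}

u_2(P vs B) = 1
u_2(Q vs B) = 0
u_2(R vs B) = 3
max payoff 3 at {R}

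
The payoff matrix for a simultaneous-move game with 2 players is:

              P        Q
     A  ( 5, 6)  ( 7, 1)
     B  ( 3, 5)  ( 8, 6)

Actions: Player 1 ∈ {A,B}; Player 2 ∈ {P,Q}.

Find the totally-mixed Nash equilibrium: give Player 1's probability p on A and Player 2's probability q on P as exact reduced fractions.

P1 mixes 1/6 on A; P2 mixes 1/3 on P

P1 indiff ⇒ q·5+(1-q)·7 = q·3+(1-q)·8 ⇒ q(2) = (1-q)(1) ⇒ q = 1/3
P2 indiff ⇒ p·6+(1-p)·5 = p·1+(1-p)·6 ⇒ p(5) = (1-p)(1) ⇒ p = 1/6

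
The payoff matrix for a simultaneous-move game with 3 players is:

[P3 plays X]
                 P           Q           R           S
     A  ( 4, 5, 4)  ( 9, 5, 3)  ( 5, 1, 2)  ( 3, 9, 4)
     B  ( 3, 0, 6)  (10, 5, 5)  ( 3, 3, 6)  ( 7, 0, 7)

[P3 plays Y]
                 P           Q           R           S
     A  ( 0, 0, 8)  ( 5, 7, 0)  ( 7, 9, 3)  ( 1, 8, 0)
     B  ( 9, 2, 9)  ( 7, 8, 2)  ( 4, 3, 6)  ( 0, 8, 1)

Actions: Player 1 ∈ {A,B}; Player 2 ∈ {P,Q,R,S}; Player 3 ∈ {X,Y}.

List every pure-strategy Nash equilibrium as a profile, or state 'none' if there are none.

NE set: (A,R,Y), (B,Q,X)

(A,P,X): not NE [P2→S gives 9>5; P3→Y gives 8>4]
(A,P,Y): not NE [P1→B gives 9>0; P2→R gives 9>0]
(A,Q,X): not NE [P1→B gives 10>9; P2→S gives 9>5]
(A,Q,Y): not NE [P1→B gives 7>5; P2→R gives 9>7; P3→X gives 3>0]
(A,R,X): not NE [P2→S gives 9>1; P3→Y gives 3>2]
(A,R,Y): NE
(A,S,X): not NE [P1→B gives 7>3]
(A,S,Y): not NE [P2→R gives 9>8; P3→X gives 4>0]
(B,P,X): not NE [P1→A gives 4>3; P2→Q gives 5>0; P3→Y gives 9>6]
(B,P,Y): not NE [P2→S gives 8>2]
(B,Q,X): NE
(B,Q,Y): not NE [P3→X gives 5>2]
(B,R,X): not NE [P1→A gives 5>3; P2→Q gives 5>3]
(B,R,Y): not NE [P1→A gives 7>4; P2→S gives 8>3]
(B,S,X): not NE [P2→Q gives 5>0]
(B,S,Y): not NE [P1→A gives 1>0; P3→X gives 7>1]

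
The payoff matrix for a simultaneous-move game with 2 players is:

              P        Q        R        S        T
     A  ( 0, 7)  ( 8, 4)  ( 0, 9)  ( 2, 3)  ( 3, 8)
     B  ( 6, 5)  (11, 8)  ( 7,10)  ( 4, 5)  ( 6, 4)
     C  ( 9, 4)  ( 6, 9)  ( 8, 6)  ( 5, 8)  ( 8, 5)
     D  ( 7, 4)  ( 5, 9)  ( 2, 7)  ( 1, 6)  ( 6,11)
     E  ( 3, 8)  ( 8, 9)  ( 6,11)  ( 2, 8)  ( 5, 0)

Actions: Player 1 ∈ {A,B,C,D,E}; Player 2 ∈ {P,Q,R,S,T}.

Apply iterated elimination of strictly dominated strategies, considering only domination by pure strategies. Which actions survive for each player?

IESDS → P1:{B,C} P2:{Q,R}

P1 drop A (B beats it: P:6>0 Q:11>8 R:7>0 S:4>2 T:6>3)
P1 drop D (C beats it: P:9>7 Q:6>5 R:8>2 S:5>1 T:8>6)
P1 drop E (B beats it: P:6>3 Q:11>8 R:7>6 S:4>2 T:6>5)
P2 drop P (Q beats it: B:8>5 C:9>4)
P2 drop S (Q beats it: B:8>5 C:9>8)
P2 drop T (Q beats it: B:8>4 C:9>5)
P1→{B,C} P2→{Q,R}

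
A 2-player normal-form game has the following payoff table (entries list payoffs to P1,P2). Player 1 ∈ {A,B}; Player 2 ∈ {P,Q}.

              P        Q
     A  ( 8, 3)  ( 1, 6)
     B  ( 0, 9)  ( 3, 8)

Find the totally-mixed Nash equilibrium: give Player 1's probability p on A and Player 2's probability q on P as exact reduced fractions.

P1 indiff ⇒ q·8+(1-q)·1 = q·0+(1-q)·3 ⇒ q(8) = (1-q)(2) ⇒ q = 1/5
P2 indiff ⇒ p·3+(1-p)·9 = p·6+(1-p)·8 ⇒ p(-3) = (1-p)(-1) ⇒ p = 1/4

p=1/4, q=1/5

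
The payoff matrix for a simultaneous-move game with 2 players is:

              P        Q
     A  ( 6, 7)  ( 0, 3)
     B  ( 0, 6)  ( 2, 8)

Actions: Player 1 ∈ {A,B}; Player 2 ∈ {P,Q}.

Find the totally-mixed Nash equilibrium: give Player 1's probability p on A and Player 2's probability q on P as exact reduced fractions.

p=1/3, q=1/4

P1 indiff ⇒ q·6+(1-q)·0 = q·0+(1-q)·2 ⇒ q(6) = (1-q)(2) ⇒ q = 1/4
P2 indiff ⇒ p·7+(1-p)·6 = p·3+(1-p)·8 ⇒ p(4) = (1-p)(2) ⇒ p = 1/3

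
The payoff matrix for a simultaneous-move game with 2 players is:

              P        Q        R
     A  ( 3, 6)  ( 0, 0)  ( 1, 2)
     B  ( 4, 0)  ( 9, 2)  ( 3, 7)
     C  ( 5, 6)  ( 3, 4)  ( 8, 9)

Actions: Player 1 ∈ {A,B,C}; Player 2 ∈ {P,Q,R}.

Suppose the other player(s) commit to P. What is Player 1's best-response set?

u_1(A vs P) = 3
u_1(B vs P) = 4
u_1(C vs P) = 5
max payoff 5 at {C}

P1 best: {C}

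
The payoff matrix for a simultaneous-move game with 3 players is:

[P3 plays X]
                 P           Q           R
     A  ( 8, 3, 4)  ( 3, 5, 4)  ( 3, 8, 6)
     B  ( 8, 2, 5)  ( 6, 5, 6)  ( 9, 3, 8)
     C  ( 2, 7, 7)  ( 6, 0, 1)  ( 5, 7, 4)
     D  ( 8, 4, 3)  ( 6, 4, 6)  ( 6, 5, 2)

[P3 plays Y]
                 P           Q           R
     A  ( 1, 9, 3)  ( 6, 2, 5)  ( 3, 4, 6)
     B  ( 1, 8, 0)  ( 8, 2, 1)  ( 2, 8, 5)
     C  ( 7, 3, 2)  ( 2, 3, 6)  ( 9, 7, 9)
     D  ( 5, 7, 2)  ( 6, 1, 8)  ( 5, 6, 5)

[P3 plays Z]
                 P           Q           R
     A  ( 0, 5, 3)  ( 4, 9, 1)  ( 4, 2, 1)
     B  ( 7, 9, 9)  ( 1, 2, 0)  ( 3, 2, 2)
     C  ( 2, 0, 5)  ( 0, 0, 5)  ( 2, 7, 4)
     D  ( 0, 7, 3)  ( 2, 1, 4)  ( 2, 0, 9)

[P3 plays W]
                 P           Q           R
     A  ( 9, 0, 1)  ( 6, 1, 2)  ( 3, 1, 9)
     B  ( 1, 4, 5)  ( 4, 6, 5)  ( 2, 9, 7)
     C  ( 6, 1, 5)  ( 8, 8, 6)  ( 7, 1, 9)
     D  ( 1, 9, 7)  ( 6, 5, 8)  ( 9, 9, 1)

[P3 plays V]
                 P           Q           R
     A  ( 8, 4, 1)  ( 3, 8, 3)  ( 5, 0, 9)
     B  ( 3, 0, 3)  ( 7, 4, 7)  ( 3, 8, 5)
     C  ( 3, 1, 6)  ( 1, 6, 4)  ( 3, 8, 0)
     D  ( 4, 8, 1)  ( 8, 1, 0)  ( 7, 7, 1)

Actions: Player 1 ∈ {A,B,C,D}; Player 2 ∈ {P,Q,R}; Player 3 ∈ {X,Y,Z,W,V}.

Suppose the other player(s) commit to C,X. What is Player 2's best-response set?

BR_2 = {P,R}

u_2(P vs C,X) = 7
u_2(Q vs C,X) = 0
u_2(R vs C,X) = 7
max payoff 7 at {P,R}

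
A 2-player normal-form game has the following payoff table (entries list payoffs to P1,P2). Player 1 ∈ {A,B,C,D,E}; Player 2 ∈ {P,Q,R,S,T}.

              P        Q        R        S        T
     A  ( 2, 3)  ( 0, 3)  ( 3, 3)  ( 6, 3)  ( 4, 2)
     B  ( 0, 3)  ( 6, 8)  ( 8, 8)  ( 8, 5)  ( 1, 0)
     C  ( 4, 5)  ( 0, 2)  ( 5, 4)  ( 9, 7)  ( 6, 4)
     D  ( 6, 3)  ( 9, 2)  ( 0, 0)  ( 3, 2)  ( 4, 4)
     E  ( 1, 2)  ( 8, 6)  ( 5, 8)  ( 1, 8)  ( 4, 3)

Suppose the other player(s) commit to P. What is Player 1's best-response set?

BR_1 = {D}

u_1(A vs P) = 2
u_1(B vs P) = 0
u_1(C vs P) = 4
u_1(D vs P) = 6
u_1(E vs P) = 1
max payoff 6 at {D}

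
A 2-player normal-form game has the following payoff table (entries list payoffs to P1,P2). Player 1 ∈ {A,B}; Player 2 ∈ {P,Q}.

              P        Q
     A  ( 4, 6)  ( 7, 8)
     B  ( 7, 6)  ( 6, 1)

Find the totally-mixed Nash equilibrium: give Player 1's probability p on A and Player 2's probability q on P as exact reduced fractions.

P1 indiff ⇒ q·4+(1-q)·7 = q·7+(1-q)·6 ⇒ q(-3) = (1-q)(-1) ⇒ q = 1/4
P2 indiff ⇒ p·6+(1-p)·6 = p·8+(1-p)·1 ⇒ p(-2) = (1-p)(-5) ⇒ p = 5/7

P1 mixes 5/7 on A; P2 mixes 1/4 on P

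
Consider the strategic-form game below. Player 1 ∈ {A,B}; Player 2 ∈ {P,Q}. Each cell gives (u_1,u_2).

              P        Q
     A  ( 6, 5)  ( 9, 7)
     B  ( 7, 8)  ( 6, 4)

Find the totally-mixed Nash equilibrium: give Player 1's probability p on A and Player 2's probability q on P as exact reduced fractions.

P1 mixes 2/3 on A; P2 mixes 3/4 on P

P1 indiff ⇒ q·6+(1-q)·9 = q·7+(1-q)·6 ⇒ q(-1) = (1-q)(-3) ⇒ q = 3/4
P2 indiff ⇒ p·5+(1-p)·8 = p·7+(1-p)·4 ⇒ p(-2) = (1-p)(-4) ⇒ p = 2/3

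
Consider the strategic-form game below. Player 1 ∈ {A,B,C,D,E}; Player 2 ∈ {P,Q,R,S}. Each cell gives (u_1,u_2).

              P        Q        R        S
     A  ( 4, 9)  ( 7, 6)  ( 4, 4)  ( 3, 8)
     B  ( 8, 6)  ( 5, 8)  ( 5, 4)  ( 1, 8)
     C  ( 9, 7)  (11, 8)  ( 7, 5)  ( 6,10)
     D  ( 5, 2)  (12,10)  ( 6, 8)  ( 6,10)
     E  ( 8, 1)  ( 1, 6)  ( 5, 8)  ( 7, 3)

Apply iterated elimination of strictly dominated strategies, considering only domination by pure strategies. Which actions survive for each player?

P1 drop A (C beats it: P:9>4 Q:11>7 R:7>4 S:6>3)
P1 drop B (C beats it: P:9>8 Q:11>5 R:7>5 S:6>1)
P2 drop P (Q beats it: C:8>7 D:10>2 E:6>1)
P1→{C,D,E} P2→{Q,R,S}

Survivors P1:{C,D,E} P2:{Q,R,S}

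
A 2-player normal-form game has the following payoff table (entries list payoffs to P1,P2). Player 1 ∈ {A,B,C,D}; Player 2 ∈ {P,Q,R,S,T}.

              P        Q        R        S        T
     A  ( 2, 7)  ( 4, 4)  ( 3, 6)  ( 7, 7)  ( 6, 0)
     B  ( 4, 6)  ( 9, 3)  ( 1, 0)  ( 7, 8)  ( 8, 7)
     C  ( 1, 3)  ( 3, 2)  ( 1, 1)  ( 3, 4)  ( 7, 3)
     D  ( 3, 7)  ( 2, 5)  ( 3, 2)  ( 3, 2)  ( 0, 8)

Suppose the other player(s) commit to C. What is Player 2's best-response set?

BR_2 = {S}

u_2(P vs C) = 3
u_2(Q vs C) = 2
u_2(R vs C) = 1
u_2(S vs C) = 4
u_2(T vs C) = 3
max payoff 4 at {S}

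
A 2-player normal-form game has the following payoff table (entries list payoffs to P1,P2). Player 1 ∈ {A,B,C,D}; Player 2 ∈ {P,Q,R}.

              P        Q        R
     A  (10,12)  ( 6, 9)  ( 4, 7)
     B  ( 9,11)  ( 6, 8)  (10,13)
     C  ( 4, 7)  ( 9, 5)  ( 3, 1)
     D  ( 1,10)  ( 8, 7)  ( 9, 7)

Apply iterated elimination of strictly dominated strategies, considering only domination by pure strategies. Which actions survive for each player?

Survivors P1:{A,B} P2:{P,R}

P2 drop Q (P beats it: A:12>9 B:11>8 C:7>5 D:10>7)
P1 drop C (A beats it: P:10>4 R:4>3)
P1 drop D (B beats it: P:9>1 R:10>9)
P1→{A,B} P2→{P,R}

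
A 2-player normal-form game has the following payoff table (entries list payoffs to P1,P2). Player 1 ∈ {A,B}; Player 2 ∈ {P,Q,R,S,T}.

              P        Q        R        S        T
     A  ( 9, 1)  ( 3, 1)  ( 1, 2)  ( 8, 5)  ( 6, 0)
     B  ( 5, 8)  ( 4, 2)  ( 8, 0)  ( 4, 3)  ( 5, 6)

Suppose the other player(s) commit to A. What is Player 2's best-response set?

argmax u_2 = {S}

u_2(P vs A) = 1
u_2(Q vs A) = 1
u_2(R vs A) = 2
u_2(S vs A) = 5
u_2(T vs A) = 0
max payoff 5 at {S}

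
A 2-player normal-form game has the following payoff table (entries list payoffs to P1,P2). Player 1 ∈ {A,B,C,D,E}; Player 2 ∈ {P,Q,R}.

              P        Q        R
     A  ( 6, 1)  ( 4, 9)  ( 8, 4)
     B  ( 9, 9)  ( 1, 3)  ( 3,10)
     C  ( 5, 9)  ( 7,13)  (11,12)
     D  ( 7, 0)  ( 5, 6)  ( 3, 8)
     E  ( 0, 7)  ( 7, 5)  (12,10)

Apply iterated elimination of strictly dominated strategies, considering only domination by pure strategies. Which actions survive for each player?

P2 drop P (R beats it: A:4>1 B:10>9 C:12>9 D:8>0 E:10>7)
P1 drop A (C beats it: Q:7>4 R:11>8)
P1 drop B (C beats it: Q:7>1 R:11>3)
P1 drop D (C beats it: Q:7>5 R:11>3)
P1→{C,E} P2→{Q,R}

Survivors P1:{C,E} P2:{Q,R}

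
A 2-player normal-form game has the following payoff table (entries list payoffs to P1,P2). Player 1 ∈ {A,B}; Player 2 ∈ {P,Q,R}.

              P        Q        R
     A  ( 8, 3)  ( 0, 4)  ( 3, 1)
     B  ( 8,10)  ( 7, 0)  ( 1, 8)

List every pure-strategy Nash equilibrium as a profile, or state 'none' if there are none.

(A,P): not NE [P2→Q gives 4>3]
(A,Q): not NE [P1→B gives 7>0]
(A,R): not NE [P2→Q gives 4>1]
(B,P): NE
(B,Q): not NE [P2→P gives 10>0]
(B,R): not NE [P1→A gives 3>1; P2→P gives 10>8]

NE set: (B,P)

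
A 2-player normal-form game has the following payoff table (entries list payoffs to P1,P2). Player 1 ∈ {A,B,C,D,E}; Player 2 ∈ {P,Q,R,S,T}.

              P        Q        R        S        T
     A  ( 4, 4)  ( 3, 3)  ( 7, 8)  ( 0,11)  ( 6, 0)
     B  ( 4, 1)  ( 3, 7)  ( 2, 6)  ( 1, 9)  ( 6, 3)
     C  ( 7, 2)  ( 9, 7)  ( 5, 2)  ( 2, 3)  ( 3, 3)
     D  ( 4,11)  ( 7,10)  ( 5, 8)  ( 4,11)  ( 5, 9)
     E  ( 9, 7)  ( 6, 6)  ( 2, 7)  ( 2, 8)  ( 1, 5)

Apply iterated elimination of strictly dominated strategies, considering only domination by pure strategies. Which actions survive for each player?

IESDS → P1:{C,D,E} P2:{P,Q,S}

P2 drop R (S beats it: A:11>8 B:9>6 C:3>2 D:11>8 E:8>7)
P2 drop T (Q beats it: A:3>0 B:7>3 C:7>3 D:10>9 E:6>5)
P1 drop A (C beats it: P:7>4 Q:9>3 S:2>0)
P1 drop B (C beats it: P:7>4 Q:9>3 S:2>1)
P1→{C,D,E} P2→{P,Q,S}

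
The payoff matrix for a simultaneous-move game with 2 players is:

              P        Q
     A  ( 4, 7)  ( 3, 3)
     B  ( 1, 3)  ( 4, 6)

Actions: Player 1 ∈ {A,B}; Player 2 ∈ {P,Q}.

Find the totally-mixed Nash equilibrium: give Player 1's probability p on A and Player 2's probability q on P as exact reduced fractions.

P1 indiff ⇒ q·4+(1-q)·3 = q·1+(1-q)·4 ⇒ q(3) = (1-q)(1) ⇒ q = 1/4
P2 indiff ⇒ p·7+(1-p)·3 = p·3+(1-p)·6 ⇒ p(4) = (1-p)(3) ⇒ p = 3/7

P1 mixes 3/7 on A; P2 mixes 1/4 on P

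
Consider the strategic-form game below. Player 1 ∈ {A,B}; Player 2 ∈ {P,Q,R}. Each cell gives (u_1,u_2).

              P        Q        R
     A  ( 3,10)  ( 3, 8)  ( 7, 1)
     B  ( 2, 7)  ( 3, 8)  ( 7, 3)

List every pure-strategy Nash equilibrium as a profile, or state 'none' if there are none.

(A,P): NE
(A,Q): not NE [P2→P gives 10>8]
(A,R): not NE [P2→P gives 10>1]
(B,P): not NE [P1→A gives 3>2; P2→Q gives 8>7]
(B,Q): NE
(B,R): not NE [P2→Q gives 8>3]

Nash profiles: (A,P), (B,Q)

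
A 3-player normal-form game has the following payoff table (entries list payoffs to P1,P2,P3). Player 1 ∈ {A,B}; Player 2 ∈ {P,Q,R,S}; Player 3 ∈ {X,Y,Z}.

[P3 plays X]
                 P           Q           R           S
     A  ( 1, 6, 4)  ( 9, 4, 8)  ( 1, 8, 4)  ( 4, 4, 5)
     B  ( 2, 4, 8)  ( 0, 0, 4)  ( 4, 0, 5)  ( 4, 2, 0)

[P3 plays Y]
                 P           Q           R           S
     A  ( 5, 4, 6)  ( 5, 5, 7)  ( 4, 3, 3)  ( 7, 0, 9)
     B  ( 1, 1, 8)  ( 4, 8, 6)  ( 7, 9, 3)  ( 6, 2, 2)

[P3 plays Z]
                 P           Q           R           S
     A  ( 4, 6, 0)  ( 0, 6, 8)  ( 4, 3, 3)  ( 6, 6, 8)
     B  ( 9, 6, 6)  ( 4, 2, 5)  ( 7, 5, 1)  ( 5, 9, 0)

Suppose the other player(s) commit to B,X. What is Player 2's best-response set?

BR_2 = {P}

u_2(P vs B,X) = 4
u_2(Q vs B,X) = 0
u_2(R vs B,X) = 0
u_2(S vs B,X) = 2
max payoff 4 at {P}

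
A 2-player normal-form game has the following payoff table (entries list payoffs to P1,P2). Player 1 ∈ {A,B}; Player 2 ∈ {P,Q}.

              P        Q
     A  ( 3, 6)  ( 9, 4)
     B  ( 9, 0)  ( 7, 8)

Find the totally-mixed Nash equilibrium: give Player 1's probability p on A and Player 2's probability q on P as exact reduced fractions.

P1 mixes 4/5 on A; P2 mixes 1/4 on P

P1 indiff ⇒ q·3+(1-q)·9 = q·9+(1-q)·7 ⇒ q(-6) = (1-q)(-2) ⇒ q = 1/4
P2 indiff ⇒ p·6+(1-p)·0 = p·4+(1-p)·8 ⇒ p(2) = (1-p)(8) ⇒ p = 4/5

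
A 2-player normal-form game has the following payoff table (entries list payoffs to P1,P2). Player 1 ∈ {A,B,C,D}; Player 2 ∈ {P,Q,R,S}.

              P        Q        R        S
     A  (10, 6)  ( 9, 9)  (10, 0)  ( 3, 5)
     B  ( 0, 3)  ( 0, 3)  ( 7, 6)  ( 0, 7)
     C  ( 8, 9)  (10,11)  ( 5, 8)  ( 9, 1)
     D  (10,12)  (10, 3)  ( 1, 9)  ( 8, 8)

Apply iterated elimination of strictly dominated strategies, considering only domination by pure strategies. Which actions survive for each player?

Remaining: P1:{A,C,D} P2:{P,Q}

P1 drop B (A beats it: P:10>0 Q:9>0 R:10>7 S:3>0)
P2 drop R (P beats it: A:6>0 C:9>8 D:12>9)
P2 drop S (P beats it: A:6>5 C:9>1 D:12>8)
P1→{A,C,D} P2→{P,Q}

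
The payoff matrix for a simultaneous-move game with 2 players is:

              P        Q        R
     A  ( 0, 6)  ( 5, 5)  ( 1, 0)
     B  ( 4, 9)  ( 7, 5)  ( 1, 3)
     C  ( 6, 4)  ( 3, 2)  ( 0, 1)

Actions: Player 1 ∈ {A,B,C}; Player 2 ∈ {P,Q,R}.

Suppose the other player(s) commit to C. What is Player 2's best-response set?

u_2(P vs C) = 4
u_2(Q vs C) = 2
u_2(R vs C) = 1
max payoff 4 at {P}

P2 best: {P}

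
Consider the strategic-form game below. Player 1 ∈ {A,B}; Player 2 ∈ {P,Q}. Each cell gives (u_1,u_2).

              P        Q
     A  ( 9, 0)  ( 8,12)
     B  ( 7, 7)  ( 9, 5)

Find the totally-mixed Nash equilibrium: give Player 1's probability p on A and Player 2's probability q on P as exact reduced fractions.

P1 indiff ⇒ q·9+(1-q)·8 = q·7+(1-q)·9 ⇒ q(2) = (1-q)(1) ⇒ q = 1/3
P2 indiff ⇒ p·0+(1-p)·7 = p·12+(1-p)·5 ⇒ p(-12) = (1-p)(-2) ⇒ p = 1/7

p=1/7, q=1/3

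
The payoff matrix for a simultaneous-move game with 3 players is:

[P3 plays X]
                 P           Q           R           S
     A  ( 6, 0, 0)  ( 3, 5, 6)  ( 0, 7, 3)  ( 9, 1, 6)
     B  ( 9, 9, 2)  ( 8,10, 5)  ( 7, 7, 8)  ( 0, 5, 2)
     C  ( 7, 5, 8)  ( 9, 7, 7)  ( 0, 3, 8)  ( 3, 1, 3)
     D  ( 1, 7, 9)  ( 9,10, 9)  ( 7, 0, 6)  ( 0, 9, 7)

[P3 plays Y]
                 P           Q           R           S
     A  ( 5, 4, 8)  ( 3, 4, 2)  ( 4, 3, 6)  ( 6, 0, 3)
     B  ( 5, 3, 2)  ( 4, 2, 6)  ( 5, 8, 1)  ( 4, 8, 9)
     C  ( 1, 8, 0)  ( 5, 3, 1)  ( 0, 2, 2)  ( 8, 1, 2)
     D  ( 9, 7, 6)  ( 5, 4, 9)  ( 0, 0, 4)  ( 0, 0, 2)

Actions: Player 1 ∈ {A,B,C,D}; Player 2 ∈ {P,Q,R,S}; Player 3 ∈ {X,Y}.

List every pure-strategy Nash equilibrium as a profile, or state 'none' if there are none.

Nash profiles: (C,Q,X), (D,Q,X)

(A,P,X): not NE [P1→B gives 9>6; P2→R gives 7>0; P3→Y gives 8>0]
(A,P,Y): not NE [P1→D gives 9>5]
(A,Q,X): not NE [P1→D gives 9>3; P2→R gives 7>5]
(A,Q,Y): not NE [P1→D gives 5>3; P3→X gives 6>2]
(A,R,X): not NE [P1→D gives 7>0; P3→Y gives 6>3]
(A,R,Y): not NE [P1→B gives 5>4; P2→Q gives 4>3]
(A,S,X): not NE [P2→R gives 7>1]
(A,S,Y): not NE [P1→C gives 8>6; P2→Q gives 4>0; P3→X gives 6>3]
(B,P,X): not NE [P2→Q gives 10>9]
(B,P,Y): not NE [P1→D gives 9>5; P2→S gives 8>3]
(B,Q,X): not NE [P1→D gives 9>8; P3→Y gives 6>5]
(B,Q,Y): not NE [P1→D gives 5>4; P2→S gives 8>2]
(B,R,X): not NE [P2→Q gives 10>7]
(B,R,Y): not NE [P3→X gives 8>1]
(B,S,X): not NE [P1→A gives 9>0; P2→Q gives 10>5; P3→Y gives 9>2]
(B,S,Y): not NE [P1→C gives 8>4]
(C,P,X): not NE [P1→B gives 9>7; P2→Q gives 7>5]
(C,P,Y): not NE [P1→D gives 9>1; P3→X gives 8>0]
(C,Q,X): NE
(C,Q,Y): not NE [P2→P gives 8>3; P3→X gives 7>1]
(C,R,X): not NE [P1→D gives 7>0; P2→Q gives 7>3]
(C,R,Y): not NE [P1→B gives 5>0; P2→P gives 8>2; P3→X gives 8>2]
(C,S,X): not NE [P1→A gives 9>3; P2→Q gives 7>1]
(C,S,Y): not NE [P2→P gives 8>1; P3→X gives 3>2]
(D,P,X): not NE [P1→B gives 9>1; P2→Q gives 10>7]
(D,P,Y): not NE [P3→X gives 9>6]
(D,Q,X): NE
(D,Q,Y): not NE [P2→P gives 7>4]
(D,R,X): not NE [P2→Q gives 10>0]
(D,R,Y): not NE [P1→B gives 5>0; P2→P gives 7>0; P3→X gives 6>4]
(D,S,X): not NE [P1→A gives 9>0; P2→Q gives 10>9]
(D,S,Y): not NE [P1→C gives 8>0; P2→P gives 7>0; P3→X gives 7>2]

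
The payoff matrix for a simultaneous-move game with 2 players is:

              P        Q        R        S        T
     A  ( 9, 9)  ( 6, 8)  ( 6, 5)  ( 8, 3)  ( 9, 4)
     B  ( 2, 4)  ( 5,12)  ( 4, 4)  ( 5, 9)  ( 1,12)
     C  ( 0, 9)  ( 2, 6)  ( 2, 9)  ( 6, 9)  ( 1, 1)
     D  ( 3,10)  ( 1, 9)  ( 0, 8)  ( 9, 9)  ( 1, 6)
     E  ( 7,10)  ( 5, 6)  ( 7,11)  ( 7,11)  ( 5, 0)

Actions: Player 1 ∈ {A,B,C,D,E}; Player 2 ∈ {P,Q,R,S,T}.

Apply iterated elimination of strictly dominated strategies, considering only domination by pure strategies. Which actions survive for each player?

P1 drop B (A beats it: P:9>2 Q:6>5 R:6>4 S:8>5 T:9>1)
P1 drop C (A beats it: P:9>0 Q:6>2 R:6>2 S:8>6 T:9>1)
P2 drop Q (P beats it: A:9>8 D:10>9 E:10>6)
P2 drop T (P beats it: A:9>4 D:10>6 E:10>0)
P1→{A,D,E} P2→{P,R,S}

Remaining: P1:{A,D,E} P2:{P,R,S}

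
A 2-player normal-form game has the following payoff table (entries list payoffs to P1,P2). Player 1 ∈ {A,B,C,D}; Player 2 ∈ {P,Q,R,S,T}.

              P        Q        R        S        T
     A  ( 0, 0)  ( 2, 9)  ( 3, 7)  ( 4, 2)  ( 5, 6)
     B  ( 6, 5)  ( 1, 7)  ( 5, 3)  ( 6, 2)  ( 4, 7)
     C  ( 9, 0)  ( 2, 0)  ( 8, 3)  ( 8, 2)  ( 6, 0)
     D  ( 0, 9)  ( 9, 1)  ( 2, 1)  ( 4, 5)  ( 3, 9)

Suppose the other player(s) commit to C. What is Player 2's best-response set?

u_2(P vs C) = 0
u_2(Q vs C) = 0
u_2(R vs C) = 3
u_2(S vs C) = 2
u_2(T vs C) = 0
max payoff 3 at {R}

argmax u_2 = {R}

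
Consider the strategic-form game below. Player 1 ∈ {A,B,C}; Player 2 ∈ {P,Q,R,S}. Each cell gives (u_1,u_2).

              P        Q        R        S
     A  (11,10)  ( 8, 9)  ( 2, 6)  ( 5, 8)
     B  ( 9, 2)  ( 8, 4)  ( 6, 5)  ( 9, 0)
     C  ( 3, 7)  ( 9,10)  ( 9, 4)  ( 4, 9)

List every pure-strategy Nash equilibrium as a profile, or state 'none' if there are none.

NE set: (A,P), (C,Q)

(A,P): NE
(A,Q): not NE [P1→C gives 9>8; P2→P gives 10>9]
(A,R): not NE [P1→C gives 9>2; P2→P gives 10>6]
(A,S): not NE [P1→B gives 9>5; P2→P gives 10>8]
(B,P): not NE [P1→A gives 11>9; P2→R gives 5>2]
(B,Q): not NE [P1→C gives 9>8; P2→R gives 5>4]
(B,R): not NE [P1→C gives 9>6]
(B,S): not NE [P2→R gives 5>0]
(C,P): not NE [P1→A gives 11>3; P2→Q gives 10>7]
(C,Q): NE
(C,R): not NE [P2→Q gives 10>4]
(C,S): not NE [P1→B gives 9>4; P2→Q gives 10>9]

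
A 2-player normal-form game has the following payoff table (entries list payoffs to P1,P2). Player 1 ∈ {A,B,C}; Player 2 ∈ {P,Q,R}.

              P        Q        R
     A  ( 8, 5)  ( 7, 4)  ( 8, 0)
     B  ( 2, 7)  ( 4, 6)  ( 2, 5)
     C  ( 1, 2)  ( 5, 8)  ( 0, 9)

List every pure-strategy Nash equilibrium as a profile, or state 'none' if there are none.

Nash profiles: (A,P)

(A,P): NE
(A,Q): not NE [P2→P gives 5>4]
(A,R): not NE [P2→P gives 5>0]
(B,P): not NE [P1→A gives 8>2]
(B,Q): not NE [P1→A gives 7>4; P2→P gives 7>6]
(B,R): not NE [P1→A gives 8>2; P2→P gives 7>5]
(C,P): not NE [P1→A gives 8>1; P2→R gives 9>2]
(C,Q): not NE [P1→A gives 7>5; P2→R gives 9>8]
(C,R): not NE [P1→A gives 8>0]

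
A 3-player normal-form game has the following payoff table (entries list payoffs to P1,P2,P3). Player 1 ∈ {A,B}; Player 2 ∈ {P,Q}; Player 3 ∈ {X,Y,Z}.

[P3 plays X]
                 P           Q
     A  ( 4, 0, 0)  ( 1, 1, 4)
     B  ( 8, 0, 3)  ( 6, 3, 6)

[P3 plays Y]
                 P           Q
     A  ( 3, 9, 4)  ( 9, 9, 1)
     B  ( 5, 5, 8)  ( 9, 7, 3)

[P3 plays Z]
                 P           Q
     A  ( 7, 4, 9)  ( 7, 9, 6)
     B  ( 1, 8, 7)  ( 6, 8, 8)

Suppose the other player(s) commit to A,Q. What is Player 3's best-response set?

u_3(X vs A,Q) = 4
u_3(Y vs A,Q) = 1
u_3(Z vs A,Q) = 6
max payoff 6 at {Z}

argmax u_3 = {Z}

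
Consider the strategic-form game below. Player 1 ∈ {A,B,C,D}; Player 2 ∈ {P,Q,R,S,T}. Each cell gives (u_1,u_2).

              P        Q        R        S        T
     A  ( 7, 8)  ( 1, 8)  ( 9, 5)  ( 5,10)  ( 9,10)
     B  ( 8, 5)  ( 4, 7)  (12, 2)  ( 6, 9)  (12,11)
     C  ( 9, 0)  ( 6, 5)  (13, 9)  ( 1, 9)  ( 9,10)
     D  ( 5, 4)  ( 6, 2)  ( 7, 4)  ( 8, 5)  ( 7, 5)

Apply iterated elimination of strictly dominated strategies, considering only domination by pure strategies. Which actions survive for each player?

P1 drop A (B beats it: P:8>7 Q:4>1 R:12>9 S:6>5 T:12>9)
P2 drop P (S beats it: B:9>5 C:9>0 D:5>4)
P2 drop Q (S beats it: B:9>7 C:9>5 D:5>2)
P2 drop R (T beats it: B:11>2 C:10>9 D:5>4)
P1 drop C (B beats it: S:6>1 T:12>9)
P1→{B,D} P2→{S,T}

Remaining: P1:{B,D} P2:{S,T}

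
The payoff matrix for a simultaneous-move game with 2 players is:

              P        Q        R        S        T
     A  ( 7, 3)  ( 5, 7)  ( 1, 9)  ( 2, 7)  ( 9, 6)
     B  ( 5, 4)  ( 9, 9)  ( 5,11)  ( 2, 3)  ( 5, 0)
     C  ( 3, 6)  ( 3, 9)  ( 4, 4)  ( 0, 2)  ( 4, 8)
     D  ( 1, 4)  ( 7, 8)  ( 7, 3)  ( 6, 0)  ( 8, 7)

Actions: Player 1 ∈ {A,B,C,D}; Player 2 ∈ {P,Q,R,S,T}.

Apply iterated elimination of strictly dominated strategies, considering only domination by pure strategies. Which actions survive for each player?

Survivors P1:{B,D} P2:{Q,R}

P1 drop C (B beats it: P:5>3 Q:9>3 R:5>4 S:2>0 T:5>4)
P2 drop P (Q beats it: A:7>3 B:9>4 D:8>4)
P2 drop S (R beats it: A:9>7 B:11>3 D:3>0)
P2 drop T (Q beats it: A:7>6 B:9>0 D:8>7)
P1 drop A (B beats it: Q:9>5 R:5>1)
P1→{B,D} P2→{Q,R}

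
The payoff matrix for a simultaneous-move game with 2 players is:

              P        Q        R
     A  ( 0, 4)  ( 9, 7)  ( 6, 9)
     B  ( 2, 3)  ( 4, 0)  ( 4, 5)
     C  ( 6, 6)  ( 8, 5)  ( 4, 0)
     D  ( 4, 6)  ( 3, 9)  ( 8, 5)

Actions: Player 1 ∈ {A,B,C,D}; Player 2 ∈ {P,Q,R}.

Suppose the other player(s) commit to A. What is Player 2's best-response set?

u_2(P vs A) = 4
u_2(Q vs A) = 7
u_2(R vs A) = 9
max payoff 9 at {R}

P2 best: {R}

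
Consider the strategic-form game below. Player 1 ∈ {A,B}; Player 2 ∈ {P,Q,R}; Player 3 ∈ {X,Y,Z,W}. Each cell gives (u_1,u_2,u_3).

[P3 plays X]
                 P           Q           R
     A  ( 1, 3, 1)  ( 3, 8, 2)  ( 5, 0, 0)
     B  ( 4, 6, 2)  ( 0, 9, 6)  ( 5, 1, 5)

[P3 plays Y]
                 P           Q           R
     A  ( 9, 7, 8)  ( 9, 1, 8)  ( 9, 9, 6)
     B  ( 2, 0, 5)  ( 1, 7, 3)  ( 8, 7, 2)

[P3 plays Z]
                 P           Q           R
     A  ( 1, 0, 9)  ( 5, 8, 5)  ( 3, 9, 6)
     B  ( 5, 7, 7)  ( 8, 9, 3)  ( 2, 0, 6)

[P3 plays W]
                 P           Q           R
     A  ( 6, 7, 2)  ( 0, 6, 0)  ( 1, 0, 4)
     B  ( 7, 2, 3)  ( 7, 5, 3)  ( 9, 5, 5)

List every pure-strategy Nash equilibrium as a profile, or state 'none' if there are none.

Nash profiles: (A,R,Y), (A,R,Z)

(A,P,X): not NE [P1→B gives 4>1; P2→Q gives 8>3; P3→Z gives 9>1]
(A,P,Y): not NE [P2→R gives 9>7; P3→Z gives 9>8]
(A,P,Z): not NE [P1→B gives 5>1; P2→R gives 9>0]
(A,P,W): not NE [P1→B gives 7>6; P3→Z gives 9>2]
(A,Q,X): not NE [P3→Y gives 8>2]
(A,Q,Y): not NE [P2→R gives 9>1]
(A,Q,Z): not NE [P1→B gives 8>5; P2→R gives 9>8; P3→Y gives 8>5]
(A,Q,W): not NE [P1→B gives 7>0; P2→P gives 7>6; P3→Y gives 8>0]
(A,R,X): not NE [P2→Q gives 8>0; P3→Z gives 6>0]
(A,R,Y): NE
(A,R,Z): NE
(A,R,W): not NE [P1→B gives 9>1; P2→P gives 7>0; P3→Z gives 6>4]
(B,P,X): not NE [P2→Q gives 9>6; P3→Z gives 7>2]
(B,P,Y): not NE [P1→A gives 9>2; P2→R gives 7>0; P3→Z gives 7>5]
(B,P,Z): not NE [P2→Q gives 9>7]
(B,P,W): not NE [P2→R gives 5>2; P3→Z gives 7>3]
(B,Q,X): not NE [P1→A gives 3>0]
(B,Q,Y): not NE [P1→A gives 9>1; P3→X gives 6>3]
(B,Q,Z): not NE [P3→X gives 6>3]
(B,Q,W): not NE [P3→X gives 6>3]
(B,R,X): not NE [P2→Q gives 9>1; P3→Z gives 6>5]
(B,R,Y): not NE [P1→A gives 9>8; P3→Z gives 6>2]
(B,R,Z): not NE [P1→A gives 3>2; P2→Q gives 9>0]
(B,R,W): not NE [P3→Z gives 6>5]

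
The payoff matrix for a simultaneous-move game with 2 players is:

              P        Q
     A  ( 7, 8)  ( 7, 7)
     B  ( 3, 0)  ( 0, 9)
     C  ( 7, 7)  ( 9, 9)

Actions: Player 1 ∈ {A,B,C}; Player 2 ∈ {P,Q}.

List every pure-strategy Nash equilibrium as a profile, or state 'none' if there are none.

NE set: (A,P), (C,Q)

(A,P): NE
(A,Q): not NE [P1→C gives 9>7; P2→P gives 8>7]
(B,P): not NE [P1→C gives 7>3; P2→Q gives 9>0]
(B,Q): not NE [P1→C gives 9>0]
(C,P): not NE [P2→Q gives 9>7]
(C,Q): NE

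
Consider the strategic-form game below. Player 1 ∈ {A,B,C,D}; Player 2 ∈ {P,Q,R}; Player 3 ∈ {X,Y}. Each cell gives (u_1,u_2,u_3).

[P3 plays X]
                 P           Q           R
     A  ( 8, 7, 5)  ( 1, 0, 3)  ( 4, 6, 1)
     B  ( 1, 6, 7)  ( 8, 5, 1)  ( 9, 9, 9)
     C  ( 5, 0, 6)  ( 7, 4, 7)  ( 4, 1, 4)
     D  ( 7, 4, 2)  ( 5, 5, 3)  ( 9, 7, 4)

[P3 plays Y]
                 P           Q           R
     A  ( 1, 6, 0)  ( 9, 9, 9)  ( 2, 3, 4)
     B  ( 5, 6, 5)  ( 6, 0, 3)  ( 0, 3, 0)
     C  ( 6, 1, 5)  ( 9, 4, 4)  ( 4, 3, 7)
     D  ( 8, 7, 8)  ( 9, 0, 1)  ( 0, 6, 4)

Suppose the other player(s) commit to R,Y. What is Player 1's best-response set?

u_1(A vs R,Y) = 2
u_1(B vs R,Y) = 0
u_1(C vs R,Y) = 4
u_1(D vs R,Y) = 0
max payoff 4 at {C}

BR_1 = {C}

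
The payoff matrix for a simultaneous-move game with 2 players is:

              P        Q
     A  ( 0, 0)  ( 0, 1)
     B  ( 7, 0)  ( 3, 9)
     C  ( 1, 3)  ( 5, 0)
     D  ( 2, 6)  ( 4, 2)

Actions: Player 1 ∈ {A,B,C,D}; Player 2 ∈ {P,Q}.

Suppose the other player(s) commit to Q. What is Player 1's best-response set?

u_1(A vs Q) = 0
u_1(B vs Q) = 3
u_1(C vs Q) = 5
u_1(D vs Q) = 4
max payoff 5 at {C}

BR_1 = {C}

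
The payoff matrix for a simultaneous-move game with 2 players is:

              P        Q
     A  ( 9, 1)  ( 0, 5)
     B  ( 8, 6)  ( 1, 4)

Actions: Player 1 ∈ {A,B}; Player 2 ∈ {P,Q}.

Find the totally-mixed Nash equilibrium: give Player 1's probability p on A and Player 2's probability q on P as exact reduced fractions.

p=1/3, q=1/2

P1 indiff ⇒ q·9+(1-q)·0 = q·8+(1-q)·1 ⇒ q(1) = (1-q)(1) ⇒ q = 1/2
P2 indiff ⇒ p·1+(1-p)·6 = p·5+(1-p)·4 ⇒ p(-4) = (1-p)(-2) ⇒ p = 1/3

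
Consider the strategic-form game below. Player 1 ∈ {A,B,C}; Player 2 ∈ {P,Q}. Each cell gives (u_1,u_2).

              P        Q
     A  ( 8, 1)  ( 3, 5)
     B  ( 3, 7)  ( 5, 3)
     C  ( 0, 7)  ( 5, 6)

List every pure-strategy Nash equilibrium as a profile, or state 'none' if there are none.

(A,P): not NE [P2→Q gives 5>1]
(A,Q): not NE [P1→C gives 5>3]
(B,P): not NE [P1→A gives 8>3]
(B,Q): not NE [P2→P gives 7>3]
(C,P): not NE [P1→A gives 8>0]
(C,Q): not NE [P2→P gives 7>6]

PSNE: ∅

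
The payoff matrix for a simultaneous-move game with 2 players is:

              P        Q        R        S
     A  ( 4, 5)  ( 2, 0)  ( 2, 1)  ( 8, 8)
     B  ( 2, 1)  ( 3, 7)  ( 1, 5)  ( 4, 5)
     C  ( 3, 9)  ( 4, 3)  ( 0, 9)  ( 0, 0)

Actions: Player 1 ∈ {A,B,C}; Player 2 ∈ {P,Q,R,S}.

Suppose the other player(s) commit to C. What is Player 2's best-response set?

u_2(P vs C) = 9
u_2(Q vs C) = 3
u_2(R vs C) = 9
u_2(S vs C) = 0
max payoff 9 at {P,R}

argmax u_2 = {P,R}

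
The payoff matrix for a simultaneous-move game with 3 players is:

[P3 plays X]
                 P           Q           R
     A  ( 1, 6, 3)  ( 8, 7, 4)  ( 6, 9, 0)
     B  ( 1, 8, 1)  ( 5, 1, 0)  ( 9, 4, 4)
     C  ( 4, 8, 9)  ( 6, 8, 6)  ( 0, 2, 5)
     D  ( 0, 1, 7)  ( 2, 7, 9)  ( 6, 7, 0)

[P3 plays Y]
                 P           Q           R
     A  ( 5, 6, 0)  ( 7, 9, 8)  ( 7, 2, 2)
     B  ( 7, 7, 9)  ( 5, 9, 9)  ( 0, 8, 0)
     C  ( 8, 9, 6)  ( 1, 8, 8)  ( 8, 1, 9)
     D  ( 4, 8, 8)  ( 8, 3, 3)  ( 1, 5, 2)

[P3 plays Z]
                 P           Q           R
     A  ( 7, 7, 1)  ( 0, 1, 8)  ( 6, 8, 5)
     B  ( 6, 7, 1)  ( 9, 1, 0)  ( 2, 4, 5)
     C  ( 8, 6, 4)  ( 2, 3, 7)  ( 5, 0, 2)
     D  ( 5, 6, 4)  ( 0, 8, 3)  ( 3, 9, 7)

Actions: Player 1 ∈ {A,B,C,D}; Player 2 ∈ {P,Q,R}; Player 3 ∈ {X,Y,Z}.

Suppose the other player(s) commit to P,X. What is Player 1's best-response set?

P1 best: {C}

u_1(A vs P,X) = 1
u_1(B vs P,X) = 1
u_1(C vs P,X) = 4
u_1(D vs P,X) = 0
max payoff 4 at {C}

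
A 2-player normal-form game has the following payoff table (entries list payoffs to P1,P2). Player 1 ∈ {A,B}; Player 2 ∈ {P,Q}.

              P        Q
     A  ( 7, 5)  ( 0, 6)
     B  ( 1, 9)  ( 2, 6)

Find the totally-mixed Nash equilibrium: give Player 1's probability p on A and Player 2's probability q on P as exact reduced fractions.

P1 indiff ⇒ q·7+(1-q)·0 = q·1+(1-q)·2 ⇒ q(6) = (1-q)(2) ⇒ q = 1/4
P2 indiff ⇒ p·5+(1-p)·9 = p·6+(1-p)·6 ⇒ p(-1) = (1-p)(-3) ⇒ p = 3/4

P1 mixes 3/4 on A; P2 mixes 1/4 on P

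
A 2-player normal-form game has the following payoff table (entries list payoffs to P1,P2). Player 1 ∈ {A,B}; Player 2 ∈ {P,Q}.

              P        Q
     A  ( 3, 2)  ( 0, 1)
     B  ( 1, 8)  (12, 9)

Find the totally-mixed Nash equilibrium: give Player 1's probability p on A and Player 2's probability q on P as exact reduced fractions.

P1 mixes 1/2 on A; P2 mixes 6/7 on P

P1 indiff ⇒ q·3+(1-q)·0 = q·1+(1-q)·12 ⇒ q(2) = (1-q)(12) ⇒ q = 6/7
P2 indiff ⇒ p·2+(1-p)·8 = p·1+(1-p)·9 ⇒ p(1) = (1-p)(1) ⇒ p = 1/2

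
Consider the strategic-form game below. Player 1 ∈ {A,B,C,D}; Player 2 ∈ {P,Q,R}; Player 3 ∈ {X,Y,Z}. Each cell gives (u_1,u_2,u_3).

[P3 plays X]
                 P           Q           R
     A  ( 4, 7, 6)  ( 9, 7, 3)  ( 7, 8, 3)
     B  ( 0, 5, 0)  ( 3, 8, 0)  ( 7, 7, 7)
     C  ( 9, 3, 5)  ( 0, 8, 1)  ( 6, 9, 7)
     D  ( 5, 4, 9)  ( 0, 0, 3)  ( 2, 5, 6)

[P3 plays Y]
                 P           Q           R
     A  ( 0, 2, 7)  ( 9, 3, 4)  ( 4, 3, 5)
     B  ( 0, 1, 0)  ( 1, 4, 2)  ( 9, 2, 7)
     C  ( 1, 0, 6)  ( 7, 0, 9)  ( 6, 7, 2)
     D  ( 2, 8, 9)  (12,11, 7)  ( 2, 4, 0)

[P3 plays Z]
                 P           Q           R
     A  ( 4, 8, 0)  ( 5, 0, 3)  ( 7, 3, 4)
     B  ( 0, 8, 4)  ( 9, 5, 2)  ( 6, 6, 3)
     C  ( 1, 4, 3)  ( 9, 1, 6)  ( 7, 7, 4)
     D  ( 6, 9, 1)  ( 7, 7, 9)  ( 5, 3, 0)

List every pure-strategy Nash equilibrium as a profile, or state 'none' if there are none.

Equilibria: none

(A,P,X): not NE [P1→C gives 9>4; P2→R gives 8>7; P3→Y gives 7>6]
(A,P,Y): not NE [P1→D gives 2>0; P2→R gives 3>2]
(A,P,Z): not NE [P1→D gives 6>4; P3→Y gives 7>0]
(A,Q,X): not NE [P2→R gives 8>7; P3→Y gives 4>3]
(A,Q,Y): not NE [P1→D gives 12>9]
(A,Q,Z): not NE [P1→C gives 9>5; P2→P gives 8>0; P3→Y gives 4>3]
(A,R,X): not NE [P3→Y gives 5>3]
(A,R,Y): not NE [P1→B gives 9>4]
(A,R,Z): not NE [P2→P gives 8>3; P3→Y gives 5>4]
(B,P,X): not NE [P1→C gives 9>0; P2→Q gives 8>5; P3→Z gives 4>0]
(B,P,Y): not NE [P1→D gives 2>0; P2→Q gives 4>1; P3→Z gives 4>0]
(B,P,Z): not NE [P1→D gives 6>0]
(B,Q,X): not NE [P1→A gives 9>3; P3→Z gives 2>0]
(B,Q,Y): not NE [P1→D gives 12>1]
(B,Q,Z): not NE [P2→P gives 8>5]
(B,R,X): not NE [P2→Q gives 8>7]
(B,R,Y): not NE [P2→Q gives 4>2]
(B,R,Z): not NE [P1→C gives 7>6; P2→P gives 8>6; P3→Y gives 7>3]
(C,P,X): not NE [P2→R gives 9>3; P3→Y gives 6>5]
(C,P,Y): not NE [P1→D gives 2>1; P2→R gives 7>0]
(C,P,Z): not NE [P1→D gives 6>1; P2→R gives 7>4; P3→Y gives 6>3]
(C,Q,X): not NE [P1→A gives 9>0; P2→R gives 9>8; P3→Y gives 9>1]
(C,Q,Y): not NE [P1→D gives 12>7; P2→R gives 7>0]
(C,Q,Z): not NE [P2→R gives 7>1; P3→Y gives 9>6]
(C,R,X): not NE [P1→B gives 7>6]
(C,R,Y): not NE [P1→B gives 9>6; P3→X gives 7>2]
(C,R,Z): not NE [P3→X gives 7>4]
(D,P,X): not NE [P1→C gives 9>5; P2→R gives 5>4]
(D,P,Y): not NE [P2→Q gives 11>8]
(D,P,Z): not NE [P3→Y gives 9>1]
(D,Q,X): not NE [P1→A gives 9>0; P2→R gives 5>0; P3→Z gives 9>3]
(D,Q,Y): not NE [P3→Z gives 9>7]
(D,Q,Z): not NE [P1→C gives 9>7; P2→P gives 9>7]
(D,R,X): not NE [P1→B gives 7>2]
(D,R,Y): not NE [P1→B gives 9>2; P2→Q gives 11>4; P3→X gives 6>0]
(D,R,Z): not NE [P1→C gives 7>5; P2→P gives 9>3; P3→X gives 6>0]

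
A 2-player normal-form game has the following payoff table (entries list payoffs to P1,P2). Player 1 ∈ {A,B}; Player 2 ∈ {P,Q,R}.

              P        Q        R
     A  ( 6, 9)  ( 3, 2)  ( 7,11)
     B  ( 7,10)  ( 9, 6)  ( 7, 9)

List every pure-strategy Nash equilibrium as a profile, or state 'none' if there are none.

(A,P): not NE [P1→B gives 7>6; P2→R gives 11>9]
(A,Q): not NE [P1→B gives 9>3; P2→R gives 11>2]
(A,R): NE
(B,P): NE
(B,Q): not NE [P2→P gives 10>6]
(B,R): not NE [P2→P gives 10>9]

PSNE = {(A,R), (B,P)}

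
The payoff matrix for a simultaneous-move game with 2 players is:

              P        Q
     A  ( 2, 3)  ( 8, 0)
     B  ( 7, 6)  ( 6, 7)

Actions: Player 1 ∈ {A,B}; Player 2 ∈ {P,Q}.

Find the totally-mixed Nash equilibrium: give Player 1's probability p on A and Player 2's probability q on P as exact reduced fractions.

p=1/4, q=2/7

P1 indiff ⇒ q·2+(1-q)·8 = q·7+(1-q)·6 ⇒ q(-5) = (1-q)(-2) ⇒ q = 2/7
P2 indiff ⇒ p·3+(1-p)·6 = p·0+(1-p)·7 ⇒ p(3) = (1-p)(1) ⇒ p = 1/4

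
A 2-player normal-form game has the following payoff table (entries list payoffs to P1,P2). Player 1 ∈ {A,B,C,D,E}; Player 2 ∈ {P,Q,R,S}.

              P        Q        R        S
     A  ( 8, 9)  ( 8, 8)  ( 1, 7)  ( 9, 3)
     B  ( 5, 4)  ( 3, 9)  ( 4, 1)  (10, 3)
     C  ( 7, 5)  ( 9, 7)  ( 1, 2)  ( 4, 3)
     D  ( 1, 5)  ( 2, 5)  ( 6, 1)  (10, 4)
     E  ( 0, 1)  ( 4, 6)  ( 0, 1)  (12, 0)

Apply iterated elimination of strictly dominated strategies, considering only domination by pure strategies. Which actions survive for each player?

Remaining: P1:{A,C} P2:{P,Q}

P2 drop R (Q beats it: A:8>7 B:9>1 C:7>2 D:5>1 E:6>1)
P2 drop S (P beats it: A:9>3 B:4>3 C:5>3 D:5>4 E:1>0)
P1 drop B (A beats it: P:8>5 Q:8>3)
P1 drop D (A beats it: P:8>1 Q:8>2)
P1 drop E (A beats it: P:8>0 Q:8>4)
P1→{A,C} P2→{P,Q}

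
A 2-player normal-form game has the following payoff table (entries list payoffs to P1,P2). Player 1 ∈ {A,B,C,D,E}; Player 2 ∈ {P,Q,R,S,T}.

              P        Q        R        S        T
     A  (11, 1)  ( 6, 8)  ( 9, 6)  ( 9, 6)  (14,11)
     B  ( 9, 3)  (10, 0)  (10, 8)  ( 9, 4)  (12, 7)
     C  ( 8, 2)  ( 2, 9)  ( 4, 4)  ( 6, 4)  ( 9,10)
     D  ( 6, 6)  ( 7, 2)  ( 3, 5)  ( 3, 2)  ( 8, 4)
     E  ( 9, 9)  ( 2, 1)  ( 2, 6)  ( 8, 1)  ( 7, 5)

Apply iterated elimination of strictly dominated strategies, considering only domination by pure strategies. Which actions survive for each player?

Remaining: P1:{A,B} P2:{R,T}

P1 drop C (A beats it: P:11>8 Q:6>2 R:9>4 S:9>6 T:14>9)
P1 drop D (B beats it: P:9>6 Q:10>7 R:10>3 S:9>3 T:12>8)
P1 drop E (A beats it: P:11>9 Q:6>2 R:9>2 S:9>8 T:14>7)
P2 drop P (R beats it: A:6>1 B:8>3)
P2 drop Q (T beats it: A:11>8 B:7>0)
P2 drop S (T beats it: A:11>6 B:7>4)
P1→{A,B} P2→{R,T}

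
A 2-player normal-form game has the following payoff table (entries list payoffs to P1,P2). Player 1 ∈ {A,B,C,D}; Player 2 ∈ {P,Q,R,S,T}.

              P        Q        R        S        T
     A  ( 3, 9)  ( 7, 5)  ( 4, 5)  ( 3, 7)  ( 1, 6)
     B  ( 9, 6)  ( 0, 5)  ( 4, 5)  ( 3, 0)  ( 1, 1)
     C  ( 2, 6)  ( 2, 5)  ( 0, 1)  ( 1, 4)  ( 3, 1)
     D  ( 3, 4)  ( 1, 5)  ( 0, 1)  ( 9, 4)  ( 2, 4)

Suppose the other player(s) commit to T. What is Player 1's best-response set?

argmax u_1 = {C}

u_1(A vs T) = 1
u_1(B vs T) = 1
u_1(C vs T) = 3
u_1(D vs T) = 2
max payoff 3 at {C}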